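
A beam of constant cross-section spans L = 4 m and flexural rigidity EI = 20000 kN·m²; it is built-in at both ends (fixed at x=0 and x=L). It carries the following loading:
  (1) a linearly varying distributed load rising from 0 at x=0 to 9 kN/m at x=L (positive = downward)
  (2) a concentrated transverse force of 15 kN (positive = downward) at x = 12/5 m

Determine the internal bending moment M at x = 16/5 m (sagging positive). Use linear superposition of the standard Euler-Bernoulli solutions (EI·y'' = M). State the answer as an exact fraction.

Load 1 — triangular load w₀=9 kN/m (0→w₀ over full span):
  M_1 = 3w₀Lx/20 - w₀L²/30 - w₀x³/(6L) = 3·9·4·(16/5)/20 - 9·4²/30 - 9·(16/5)³/(6·4) = 24/125 kN·m
Load 2 — point force P=15 kN at a=12/5 m (b=L-a=8/5):
  M_2 = Pa²(a+3b)(L-x)/L³ - Pa²b/L²  [x>a] = 15·(12/5)²·((12/5)+3·(8/5))·(4-(16/5))/4³ - 15·(12/5)²·(8/5)/4² = -108/125 kN·m
Superposition: M = Σ M_i = -84/125 kN·m ≈ -0.672000 kN·m

M(16/5) = -84/125 kN·m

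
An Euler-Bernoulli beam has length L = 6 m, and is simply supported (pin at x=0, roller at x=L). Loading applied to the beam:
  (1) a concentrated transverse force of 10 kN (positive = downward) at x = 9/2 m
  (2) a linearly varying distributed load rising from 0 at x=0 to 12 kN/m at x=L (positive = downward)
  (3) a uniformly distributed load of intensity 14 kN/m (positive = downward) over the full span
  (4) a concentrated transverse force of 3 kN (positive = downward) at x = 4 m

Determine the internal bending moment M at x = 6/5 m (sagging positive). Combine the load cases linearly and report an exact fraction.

Load 1 — point force P=10 kN at a=9/2 m (b=L-a=3/2):
  M_1 = Pbx/L  [x≤a] = 10·(3/2)·(6/5)/6 = 3 kN·m
Load 2 — triangular load w₀=12 kN/m (0→w₀ over full span):
  M_2 = w₀Lx/6 - w₀x³/(6L) = 12·6·(6/5)/6 - 12·(6/5)³/(6·6) = 1728/125 kN·m
Load 3 — uniform load w=14 kN/m over full span:
  M_3 = wx(L-x)/2 = 14·(6/5)·(6-(6/5))/2 = 1008/25 kN·m
Load 4 — point force P=3 kN at a=4 m (b=L-a=2):
  M_4 = Pbx/L  [x≤a] = 3·2·(6/5)/6 = 6/5 kN·m
Superposition: M = Σ M_i = 7293/125 kN·m ≈ 58.344000 kN·m

M(6/5) = 7293/125 kN·m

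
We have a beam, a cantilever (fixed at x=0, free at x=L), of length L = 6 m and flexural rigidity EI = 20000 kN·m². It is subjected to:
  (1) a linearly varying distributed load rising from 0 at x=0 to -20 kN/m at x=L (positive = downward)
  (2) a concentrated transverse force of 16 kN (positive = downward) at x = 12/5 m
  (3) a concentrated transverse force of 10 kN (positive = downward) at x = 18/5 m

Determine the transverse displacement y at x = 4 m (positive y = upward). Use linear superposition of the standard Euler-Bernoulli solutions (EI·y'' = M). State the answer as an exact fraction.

Load 1 — triangular load w₀=-20 kN/m (0→w₀ over full span):
  y_1 = (w₀Lx³/12-w₀L²x²/6-w₀x⁵/(120L))/EI = ((-20)·6·4³/12-(-20)·6²·4²/6-(-20)·4⁵/(120·6))/20000 = 368/5625 m
Load 2 — point force P=16 kN at a=12/5 m (b=L-a=18/5):
  y_2 = -Pa²(3x-a)/(6EI)  [x>a] = -16·(12/5)²·(3·4-(12/5))/(6·20000) = -576/78125 m
Load 3 — point force P=10 kN at a=18/5 m (b=L-a=12/5):
  y_3 = -Pa²(3x-a)/(6EI)  [x>a] = -10·(18/5)²·(3·4-(18/5))/(6·20000) = -567/62500 m
Superposition: y = Σ y_i = 137749/2812500 m ≈ 0.048977 m

y(4) = 137749/2812500 m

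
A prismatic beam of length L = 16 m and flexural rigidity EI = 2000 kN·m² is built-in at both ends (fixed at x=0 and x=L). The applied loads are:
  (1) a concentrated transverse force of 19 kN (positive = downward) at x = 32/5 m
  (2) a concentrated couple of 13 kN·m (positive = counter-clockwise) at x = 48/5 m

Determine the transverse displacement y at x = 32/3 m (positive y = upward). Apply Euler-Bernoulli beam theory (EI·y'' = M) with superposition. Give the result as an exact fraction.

Load 1 — point force P=19 kN at a=32/5 m (b=L-a=48/5):
  y_1 = -Pa²(L-x)²(3bL-(3b+a)(L-x))/(6L³EI)  [x>a] = -19·(32/5)²·(16-(32/3))²·(3·(48/5)·16-(3·(48/5)+(32/5))·(16-(32/3)))/(6·16³·2000) = -155648/1265625 m
Load 2 — applied couple M₀=13 kN·m at a=48/5 m (b=L-a=32/5):
  y_2 = (R_Ax³/6 - M_Ax²/2 - M₀(x-a)²/2)/EI  [x>a] with R_A=117/100, M_A=104/25 = ((117/100)·(32/3)³/6 - (104/25)·(32/3)²/2 - 13·((32/3)-(48/5))²/2)/2000 = -104/28125 m
Superposition: y = Σ y_i = -160328/1265625 m ≈ -0.126679 m

y(32/3) = -160328/1265625 m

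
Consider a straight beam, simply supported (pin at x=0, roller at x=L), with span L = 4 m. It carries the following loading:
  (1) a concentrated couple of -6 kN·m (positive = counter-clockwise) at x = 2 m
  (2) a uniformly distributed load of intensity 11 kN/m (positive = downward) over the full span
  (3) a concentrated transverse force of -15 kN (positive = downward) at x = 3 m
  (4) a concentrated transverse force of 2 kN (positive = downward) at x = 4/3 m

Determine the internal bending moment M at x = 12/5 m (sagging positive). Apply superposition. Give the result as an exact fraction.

Load 1 — applied couple M₀=-6 kN·m at a=2 m (b=L-a=2):
  M_1 = M₀x/L - M₀  [x>a] = (-6)·(12/5)/4 - (-6) = 12/5 kN·m
Load 2 — uniform load w=11 kN/m over full span:
  M_2 = wx(L-x)/2 = 11·(12/5)·(4-(12/5))/2 = 528/25 kN·m
Load 3 — point force P=-15 kN at a=3 m (b=L-a=1):
  M_3 = Pbx/L  [x≤a] = (-15)·1·(12/5)/4 = -9 kN·m
Load 4 — point force P=2 kN at a=4/3 m (b=L-a=8/3):
  M_4 = Pa(L-x)/L  [x>a] = 2·(4/3)·(4-(12/5))/4 = 16/15 kN·m
Superposition: M = Σ M_i = 1169/75 kN·m ≈ 15.586667 kN·m

M(12/5) = 1169/75 kN·m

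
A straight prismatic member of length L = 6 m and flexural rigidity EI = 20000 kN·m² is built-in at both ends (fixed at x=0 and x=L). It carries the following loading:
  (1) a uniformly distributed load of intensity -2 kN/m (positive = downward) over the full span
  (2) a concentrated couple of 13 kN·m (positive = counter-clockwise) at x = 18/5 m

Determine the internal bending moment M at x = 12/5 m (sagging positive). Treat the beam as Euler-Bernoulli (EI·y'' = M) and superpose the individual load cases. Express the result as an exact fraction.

M(12/5) = 86/125 kN·m

Load 1 — uniform load w=-2 kN/m over full span:
  M_1 = wLx/2 - wL²/12 - wx²/2 = (-2)·6·(12/5)/2 - (-2)·6²/12 - (-2)·(12/5)²/2 = -66/25 kN·m
Load 2 — applied couple M₀=13 kN·m at a=18/5 m (b=L-a=12/5):
  M_2 = R_Ax - M_A  [x≤a] with R_A=78/25, M_A=104/25 = (78/25)·(12/5) - (104/25) = 416/125 kN·m
Superposition: M = Σ M_i = 86/125 kN·m ≈ 0.688000 kN·m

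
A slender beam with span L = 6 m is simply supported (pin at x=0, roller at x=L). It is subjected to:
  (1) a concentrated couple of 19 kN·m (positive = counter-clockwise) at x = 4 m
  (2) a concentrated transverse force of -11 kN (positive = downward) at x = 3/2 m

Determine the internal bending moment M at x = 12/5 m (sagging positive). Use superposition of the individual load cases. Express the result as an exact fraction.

Load 1 — applied couple M₀=19 kN·m at a=4 m (b=L-a=2):
  M_1 = M₀x/L  [x≤a] = 19·(12/5)/6 = 38/5 kN·m
Load 2 — point force P=-11 kN at a=3/2 m (b=L-a=9/2):
  M_2 = Pa(L-x)/L  [x>a] = (-11)·(3/2)·(6-(12/5))/6 = -99/10 kN·m
Superposition: M = Σ M_i = -23/10 kN·m ≈ -2.300000 kN·m

M(12/5) = -23/10 kN·m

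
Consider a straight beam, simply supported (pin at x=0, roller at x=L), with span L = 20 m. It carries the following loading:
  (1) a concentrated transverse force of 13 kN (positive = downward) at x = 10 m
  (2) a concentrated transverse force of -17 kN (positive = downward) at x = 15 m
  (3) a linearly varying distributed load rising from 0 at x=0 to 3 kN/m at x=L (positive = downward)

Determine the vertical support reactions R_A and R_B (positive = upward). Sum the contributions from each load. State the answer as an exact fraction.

R_A = 49/4 kN, R_B = 55/4 kN

Load 1 — point force P=13 kN at a=10 m (b=L-a=10):
  R_A = Pb/L = 13·10/20 = 13/2 kN
  R_B = Pa/L = 13·10/20 = 13/2 kN
Load 2 — point force P=-17 kN at a=15 m (b=L-a=5):
  R_A = Pb/L = (-17)·5/20 = -17/4 kN
  R_B = Pa/L = (-17)·15/20 = -51/4 kN
Load 3 — triangular load w₀=3 kN/m (0→w₀ over full span):
  R_A = w₀L/6 = 3·20/6 = 10 kN
  R_B = w₀L/3 = 3·20/3 = 20 kN
Superposition: R_A = 49/4 kN, R_B = 55/4 kN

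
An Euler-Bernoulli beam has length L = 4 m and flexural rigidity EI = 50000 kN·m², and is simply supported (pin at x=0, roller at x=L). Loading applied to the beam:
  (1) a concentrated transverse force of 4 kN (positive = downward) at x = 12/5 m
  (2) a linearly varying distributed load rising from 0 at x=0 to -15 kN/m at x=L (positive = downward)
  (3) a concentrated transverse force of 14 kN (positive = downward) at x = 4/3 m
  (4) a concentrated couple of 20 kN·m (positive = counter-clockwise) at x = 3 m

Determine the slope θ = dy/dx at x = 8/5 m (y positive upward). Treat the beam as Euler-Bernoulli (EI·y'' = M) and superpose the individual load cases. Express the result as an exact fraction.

Load 1 — point force P=4 kN at a=12/5 m (b=L-a=8/5):
  θ_1 = -Pb(L²-b²-3x²)/(6LEI)  [x≤a] = -4·(8/5)·(4²-(8/5)²-3·(8/5)²)/(6·4·50000) = -12/390625 rad
Load 2 — triangular load w₀=-15 kN/m (0→w₀ over full span):
  θ_2 = -w₀(7L⁴-30L²x²+15x⁴)/(360LEI) = -(-15)·(7·4⁴-30·4²·(8/5)²+15·(8/5)⁴)/(360·4·50000) = 323/2343750 rad
Load 3 — point force P=14 kN at a=4/3 m (b=L-a=8/3):
  θ_3 = -Pa(2L²-6Lx+3x²+a²)/(6LEI)  [x>a] = -14·(4/3)·(2·4²-6·4·(8/5)+3·(8/5)²+(4/3)²)/(6·4·50000) = -301/6328125 rad
Load 4 — applied couple M₀=20 kN·m at a=3 m (b=L-a=1):
  θ_4 = (M₀x²/(2L)+C₁)/EI  [x≤a] with C₁=M₀(3b²-L²)/(6L)=-65/6 = (20·(8/5)²/(2·4)+(-65/6))/50000 = -133/1500000 rad
Superposition: θ = Σ θ_i = -29503/1012500000 rad ≈ -0.000029 rad

θ(8/5) = -29503/1012500000 rad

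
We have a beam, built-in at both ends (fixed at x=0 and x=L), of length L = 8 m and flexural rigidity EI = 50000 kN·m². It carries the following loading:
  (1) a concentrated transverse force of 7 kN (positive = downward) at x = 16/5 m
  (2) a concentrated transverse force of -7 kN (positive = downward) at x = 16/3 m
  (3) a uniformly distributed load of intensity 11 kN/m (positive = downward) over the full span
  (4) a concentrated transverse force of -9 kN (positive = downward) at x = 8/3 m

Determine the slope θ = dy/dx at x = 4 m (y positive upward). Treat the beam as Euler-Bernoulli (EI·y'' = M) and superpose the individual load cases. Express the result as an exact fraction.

Load 1 — point force P=7 kN at a=16/5 m (b=L-a=24/5):
  θ_1 = Pa²(L-x)(2bL-(3b+a)(L-x))/(2L³EI)  [x>a] = 7·(16/5)²·(8-4)·(2·(24/5)·8-(3·(24/5)+(16/5))·(8-4))/(2·8³·50000) = 14/390625 rad
Load 2 — point force P=-7 kN at a=16/3 m (b=L-a=8/3):
  θ_2 = -Pb²x(2aL-(3a+b)x)/(2L³EI)  [x≤a] = -(-7)·(8/3)²·4·(2·(16/3)·8-(3·(16/3)+(8/3))·4)/(2·8³·50000) = 7/168750 rad
Load 3 — uniform load w=11 kN/m over full span:
  θ_3 = -wx(L-x)(L-2x)/(12EI) = -11·4·(8-4)·(8-2·4)/(12·50000) = 0 rad
Load 4 — point force P=-9 kN at a=8/3 m (b=L-a=16/3):
  θ_4 = Pa²(L-x)(2bL-(3b+a)(L-x))/(2L³EI)  [x>a] = (-9)·(8/3)²·(8-4)·(2·(16/3)·8-(3·(16/3)+(8/3))·(8-4))/(2·8³·50000) = -1/18750 rad
Superposition: θ = Σ θ_i = 253/10546875 rad ≈ 0.000024 rad

θ(4) = 253/10546875 rad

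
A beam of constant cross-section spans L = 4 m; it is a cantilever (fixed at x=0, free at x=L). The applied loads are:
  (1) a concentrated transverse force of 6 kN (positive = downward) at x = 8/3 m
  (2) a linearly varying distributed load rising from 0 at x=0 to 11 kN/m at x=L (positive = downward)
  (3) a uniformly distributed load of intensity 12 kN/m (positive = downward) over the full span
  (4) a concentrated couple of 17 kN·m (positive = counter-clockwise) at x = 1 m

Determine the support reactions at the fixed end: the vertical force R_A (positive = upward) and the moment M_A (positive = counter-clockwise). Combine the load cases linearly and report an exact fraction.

Load 1 — point force P=6 kN at a=8/3 m (b=L-a=4/3):
  R_A = P = 6 kN
  M_A = Pa = 6·(8/3) = 16 kN·m
Load 2 — triangular load w₀=11 kN/m (0→w₀ over full span):
  R_A = w₀L/2 = 11·4/2 = 22 kN
  M_A = w₀L²/3 = 11·4²/3 = 176/3 kN·m
Load 3 — uniform load w=12 kN/m over full span:
  R_A = wL = 12·4 = 48 kN
  M_A = wL²/2 = 12·4²/2 = 96 kN·m
Load 4 — applied couple M₀=17 kN·m at a=1 m (b=L-a=3):
  R_A = 0 kN
  M_A = -M₀ = -17 kN·m
Superposition: R_A = 76 kN, M_A = 461/3 kN·m

R_A = 76 kN, M_A = 461/3 kN·m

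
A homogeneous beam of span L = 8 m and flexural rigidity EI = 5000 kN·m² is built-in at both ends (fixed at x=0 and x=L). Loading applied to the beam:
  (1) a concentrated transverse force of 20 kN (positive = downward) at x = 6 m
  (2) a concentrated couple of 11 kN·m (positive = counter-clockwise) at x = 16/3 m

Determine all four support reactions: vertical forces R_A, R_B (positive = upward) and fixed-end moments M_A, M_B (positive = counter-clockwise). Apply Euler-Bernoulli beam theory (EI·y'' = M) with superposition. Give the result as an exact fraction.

R_A = 119/24 kN, M_A = 67/6 kN·m, R_B = 361/24 kN, M_B = -45/2 kN·m

Load 1 — point force P=20 kN at a=6 m (b=L-a=2):
  R_A = Pb²(3a+b)/L³ = 20·2²·(3·6+2)/8³ = 25/8 kN
  M_A = Pab²/L² = 20·6·2²/8² = 15/2 kN·m
  R_B = Pa²(a+3b)/L³ = 20·6²·(6+3·2)/8³ = 135/8 kN
  M_B = -Pa²b/L² = -20·6²·2/8² = -45/2 kN·m
Load 2 — applied couple M₀=11 kN·m at a=16/3 m (b=L-a=8/3):
  R_A = 6M₀ab/L³ = 6·11·(16/3)·(8/3)/8³ = 11/6 kN
  M_A = M₀b(2a-b)/L² = 11·(8/3)·(2·(16/3)-(8/3))/8² = 11/3 kN·m
  R_B = -6M₀ab/L³ = -6·11·(16/3)·(8/3)/8³ = -11/6 kN
  M_B = M₀a(2b-a)/L² = 11·(16/3)·(2·(8/3)-(16/3))/8² = 0 kN·m
Superposition: R_A = 119/24 kN, M_A = 67/6 kN·m, R_B = 361/24 kN, M_B = -45/2 kN·m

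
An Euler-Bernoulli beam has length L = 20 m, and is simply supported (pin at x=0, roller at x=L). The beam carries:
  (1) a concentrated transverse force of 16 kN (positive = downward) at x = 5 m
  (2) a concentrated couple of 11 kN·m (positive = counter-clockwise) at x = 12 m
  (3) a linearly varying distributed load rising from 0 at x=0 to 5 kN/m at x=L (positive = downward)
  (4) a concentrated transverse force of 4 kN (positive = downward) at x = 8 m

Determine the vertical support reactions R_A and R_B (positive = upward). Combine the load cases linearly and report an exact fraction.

Load 1 — point force P=16 kN at a=5 m (b=L-a=15):
  R_A = Pb/L = 16·15/20 = 12 kN
  R_B = Pa/L = 16·5/20 = 4 kN
Load 2 — applied couple M₀=11 kN·m at a=12 m (b=L-a=8):
  R_A = M₀/L = 11/20 kN
  R_B = -M₀/L = -11/20 kN
Load 3 — triangular load w₀=5 kN/m (0→w₀ over full span):
  R_A = w₀L/6 = 5·20/6 = 50/3 kN
  R_B = w₀L/3 = 5·20/3 = 100/3 kN
Load 4 — point force P=4 kN at a=8 m (b=L-a=12):
  R_A = Pb/L = 4·12/20 = 12/5 kN
  R_B = Pa/L = 4·8/20 = 8/5 kN
Superposition: R_A = 1897/60 kN, R_B = 2303/60 kN

R_A = 1897/60 kN, R_B = 2303/60 kN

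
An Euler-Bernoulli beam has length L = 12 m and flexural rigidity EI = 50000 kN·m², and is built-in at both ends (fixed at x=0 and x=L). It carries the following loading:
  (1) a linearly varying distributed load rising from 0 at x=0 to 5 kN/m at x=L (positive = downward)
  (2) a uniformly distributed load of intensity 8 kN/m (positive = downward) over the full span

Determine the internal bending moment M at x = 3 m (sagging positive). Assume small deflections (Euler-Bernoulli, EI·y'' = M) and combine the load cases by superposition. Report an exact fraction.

Load 1 — triangular load w₀=5 kN/m (0→w₀ over full span):
  M_1 = 3w₀Lx/20 - w₀L²/30 - w₀x³/(6L) = 3·5·12·3/20 - 5·12²/30 - 5·3³/(6·12) = 9/8 kN·m
Load 2 — uniform load w=8 kN/m over full span:
  M_2 = wLx/2 - wL²/12 - wx²/2 = 8·12·3/2 - 8·12²/12 - 8·3²/2 = 12 kN·m
Superposition: M = Σ M_i = 105/8 kN·m ≈ 13.125000 kN·m

M(3) = 105/8 kN·m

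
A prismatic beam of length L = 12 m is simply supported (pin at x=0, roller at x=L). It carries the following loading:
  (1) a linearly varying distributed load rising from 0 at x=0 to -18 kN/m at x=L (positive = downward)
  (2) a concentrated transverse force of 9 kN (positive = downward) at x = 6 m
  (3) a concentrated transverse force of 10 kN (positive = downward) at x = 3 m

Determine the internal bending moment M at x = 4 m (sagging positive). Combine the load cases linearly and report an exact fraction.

Load 1 — triangular load w₀=-18 kN/m (0→w₀ over full span):
  M_1 = w₀Lx/6 - w₀x³/(6L) = (-18)·12·4/6 - (-18)·4³/(6·12) = -128 kN·m
Load 2 — point force P=9 kN at a=6 m (b=L-a=6):
  M_2 = Pbx/L  [x≤a] = 9·6·4/12 = 18 kN·m
Load 3 — point force P=10 kN at a=3 m (b=L-a=9):
  M_3 = Pa(L-x)/L  [x>a] = 10·3·(12-4)/12 = 20 kN·m
Superposition: M = Σ M_i = -90 kN·m ≈ -90.000000 kN·m

M(4) = -90 kN·m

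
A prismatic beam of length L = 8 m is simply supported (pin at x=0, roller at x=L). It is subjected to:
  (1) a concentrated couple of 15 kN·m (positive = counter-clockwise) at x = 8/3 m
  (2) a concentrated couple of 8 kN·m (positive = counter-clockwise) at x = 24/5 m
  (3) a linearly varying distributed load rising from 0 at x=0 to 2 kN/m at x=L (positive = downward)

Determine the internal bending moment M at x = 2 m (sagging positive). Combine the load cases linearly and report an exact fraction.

M(2) = 43/4 kN·m

Load 1 — applied couple M₀=15 kN·m at a=8/3 m (b=L-a=16/3):
  M_1 = M₀x/L  [x≤a] = 15·2/8 = 15/4 kN·m
Load 2 — applied couple M₀=8 kN·m at a=24/5 m (b=L-a=16/5):
  M_2 = M₀x/L  [x≤a] = 8·2/8 = 2 kN·m
Load 3 — triangular load w₀=2 kN/m (0→w₀ over full span):
  M_3 = w₀Lx/6 - w₀x³/(6L) = 2·8·2/6 - 2·2³/(6·8) = 5 kN·m
Superposition: M = Σ M_i = 43/4 kN·m ≈ 10.750000 kN·m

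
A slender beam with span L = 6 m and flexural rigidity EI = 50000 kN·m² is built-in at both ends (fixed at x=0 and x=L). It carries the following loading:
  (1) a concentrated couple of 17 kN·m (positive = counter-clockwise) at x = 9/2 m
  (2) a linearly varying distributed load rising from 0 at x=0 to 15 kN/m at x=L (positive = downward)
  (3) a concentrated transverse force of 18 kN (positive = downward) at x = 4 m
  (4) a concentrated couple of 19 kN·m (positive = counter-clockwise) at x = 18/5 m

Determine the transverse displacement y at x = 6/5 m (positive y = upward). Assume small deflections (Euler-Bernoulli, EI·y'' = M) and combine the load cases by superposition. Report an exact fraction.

y(6/5) = -487779/1250000000 m

Load 1 — applied couple M₀=17 kN·m at a=9/2 m (b=L-a=3/2):
  y_1 = (R_Ax³/6 - M_Ax²/2)/EI  [x≤a] with R_A=51/16, M_A=85/16 = ((51/16)·(6/5)³/6 - (85/16)·(6/5)²/2)/50000 = -2907/50000000 m
Load 2 — triangular load w₀=15 kN/m (0→w₀ over full span):
  y_2 = -w₀x²(L-x)²(x+2L)/(120LEI) = -15·(6/5)²·(6-(6/5))²·((6/5)+2·6)/(120·6·50000) = -1782/9765625 m
Load 3 — point force P=18 kN at a=4 m (b=L-a=2):
  y_3 = -Pb²x²(3aL-(3a+b)x)/(6L³EI)  [x≤a] = -18·2²·(6/5)²·(3·4·6-(3·4+2)·(6/5))/(6·6³·50000) = -69/781250 m
Load 4 — applied couple M₀=19 kN·m at a=18/5 m (b=L-a=12/5):
  y_4 = (R_Ax³/6 - M_Ax²/2)/EI  [x≤a] with R_A=114/25, M_A=152/25 = ((114/25)·(6/5)³/6 - (152/25)·(6/5)²/2)/50000 = -1197/19531250 m
Superposition: y = Σ y_i = -487779/1250000000 m ≈ -0.000390 m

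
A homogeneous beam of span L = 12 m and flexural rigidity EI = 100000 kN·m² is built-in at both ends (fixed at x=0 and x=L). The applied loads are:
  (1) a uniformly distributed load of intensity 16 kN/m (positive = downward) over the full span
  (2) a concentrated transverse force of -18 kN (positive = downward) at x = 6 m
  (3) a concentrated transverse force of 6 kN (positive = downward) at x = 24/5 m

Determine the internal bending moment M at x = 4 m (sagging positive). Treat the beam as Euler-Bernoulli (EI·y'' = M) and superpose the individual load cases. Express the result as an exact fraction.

M(4) = 7523/125 kN·m

Load 1 — uniform load w=16 kN/m over full span:
  M_1 = wLx/2 - wL²/12 - wx²/2 = 16·12·4/2 - 16·12²/12 - 16·4²/2 = 64 kN·m
Load 2 — point force P=-18 kN at a=6 m (b=L-a=6):
  M_2 = Pb²(3a+b)x/L³ - Pab²/L²  [x≤a] = (-18)·6²·(3·6+6)·4/12³ - (-18)·6·6²/12² = -9 kN·m
Load 3 — point force P=6 kN at a=24/5 m (b=L-a=36/5):
  M_3 = Pb²(3a+b)x/L³ - Pab²/L²  [x≤a] = 6·(36/5)²·(3·(24/5)+(36/5))·4/12³ - 6·(24/5)·(36/5)²/12² = 648/125 kN·m
Superposition: M = Σ M_i = 7523/125 kN·m ≈ 60.184000 kN·m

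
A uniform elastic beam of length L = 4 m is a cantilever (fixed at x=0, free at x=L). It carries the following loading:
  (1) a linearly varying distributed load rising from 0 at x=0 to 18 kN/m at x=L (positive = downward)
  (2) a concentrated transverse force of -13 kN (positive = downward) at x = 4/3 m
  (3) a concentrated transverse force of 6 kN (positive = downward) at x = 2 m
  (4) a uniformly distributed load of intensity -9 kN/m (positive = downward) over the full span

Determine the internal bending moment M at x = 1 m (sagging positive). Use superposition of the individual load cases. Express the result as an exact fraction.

Load 1 — triangular load w₀=18 kN/m (0→w₀ over full span):
  M_1 = w₀Lx/2 - w₀L²/3 - w₀x³/(6L) = 18·4·1/2 - 18·4²/3 - 18·1³/(6·4) = -243/4 kN·m
Load 2 — point force P=-13 kN at a=4/3 m (b=L-a=8/3):
  M_2 = -P(a-x)  [x≤a] = -(-13)·((4/3)-1) = 13/3 kN·m
Load 3 — point force P=6 kN at a=2 m (b=L-a=2):
  M_3 = -P(a-x)  [x≤a] = -6·(2-1) = -6 kN·m
Load 4 — uniform load w=-9 kN/m over full span:
  M_4 = -w(L-x)²/2 = -(-9)·(4-1)²/2 = 81/2 kN·m
Superposition: M = Σ M_i = -263/12 kN·m ≈ -21.916667 kN·m

M(1) = -263/12 kN·m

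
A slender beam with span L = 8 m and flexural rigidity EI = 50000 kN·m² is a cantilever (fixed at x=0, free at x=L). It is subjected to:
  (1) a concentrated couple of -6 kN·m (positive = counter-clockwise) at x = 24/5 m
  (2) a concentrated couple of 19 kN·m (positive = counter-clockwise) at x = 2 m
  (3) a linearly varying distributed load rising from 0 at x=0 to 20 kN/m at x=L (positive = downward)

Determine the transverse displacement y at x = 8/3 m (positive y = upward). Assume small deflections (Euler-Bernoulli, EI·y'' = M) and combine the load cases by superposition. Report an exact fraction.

y(8/3) = -89303/3645000 m

Load 1 — applied couple M₀=-6 kN·m at a=24/5 m (b=L-a=16/5):
  y_1 = M₀x²/(2EI)  [x≤a] = (-6)·(8/3)²/(2·50000) = -4/9375 m
Load 2 — applied couple M₀=19 kN·m at a=2 m (b=L-a=6):
  y_2 = M₀a(2x-a)/(2EI)  [x>a] = 19·2·(2·(8/3)-2)/(2·50000) = 19/15000 m
Load 3 — triangular load w₀=20 kN/m (0→w₀ over full span):
  y_3 = (w₀Lx³/12-w₀L²x²/6-w₀x⁵/(120L))/EI = (20·8·(8/3)³/12-20·8²·(8/3)²/6-20·(8/3)⁵/(120·8))/50000 = -57728/2278125 m
Superposition: y = Σ y_i = -89303/3645000 m ≈ -0.024500 m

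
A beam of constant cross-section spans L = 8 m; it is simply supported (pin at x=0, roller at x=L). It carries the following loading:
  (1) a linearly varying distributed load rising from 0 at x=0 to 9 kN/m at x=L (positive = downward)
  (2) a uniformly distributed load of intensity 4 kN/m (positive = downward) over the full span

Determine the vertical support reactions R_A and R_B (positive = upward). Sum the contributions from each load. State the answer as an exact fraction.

Load 1 — triangular load w₀=9 kN/m (0→w₀ over full span):
  R_A = w₀L/6 = 9·8/6 = 12 kN
  R_B = w₀L/3 = 9·8/3 = 24 kN
Load 2 — uniform load w=4 kN/m over full span:
  R_A = wL/2 = 4·8/2 = 16 kN
  R_B = wL/2 = 4·8/2 = 16 kN
Superposition: R_A = 28 kN, R_B = 40 kN

R_A = 28 kN, R_B = 40 kN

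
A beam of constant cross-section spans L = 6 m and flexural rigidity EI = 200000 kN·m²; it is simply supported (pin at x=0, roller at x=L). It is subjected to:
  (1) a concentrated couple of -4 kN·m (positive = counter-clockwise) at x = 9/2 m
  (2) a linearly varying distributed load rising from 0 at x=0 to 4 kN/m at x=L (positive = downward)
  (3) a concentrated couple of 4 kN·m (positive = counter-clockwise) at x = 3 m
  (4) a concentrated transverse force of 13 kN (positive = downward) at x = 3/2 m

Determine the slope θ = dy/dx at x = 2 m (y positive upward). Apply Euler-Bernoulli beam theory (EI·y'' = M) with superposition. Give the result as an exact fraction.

Load 1 — applied couple M₀=-4 kN·m at a=9/2 m (b=L-a=3/2):
  θ_1 = (M₀x²/(2L)+C₁)/EI  [x≤a] with C₁=M₀(3b²-L²)/(6L)=13/4 = ((-4)·2²/(2·6)+(13/4))/200000 = 23/2400000 rad
Load 2 — triangular load w₀=4 kN/m (0→w₀ over full span):
  θ_2 = -w₀(7L⁴-30L²x²+15x⁴)/(360LEI) = -4·(7·6⁴-30·6²·2²+15·2⁴)/(360·6·200000) = -13/281250 rad
Load 3 — applied couple M₀=4 kN·m at a=3 m (b=L-a=3):
  θ_3 = (M₀x²/(2L)+C₁)/EI  [x≤a] with C₁=M₀(3b²-L²)/(6L)=-1 = (4·2²/(2·6)+(-1))/200000 = 1/600000 rad
Load 4 — point force P=13 kN at a=3/2 m (b=L-a=9/2):
  θ_4 = -Pa(2L²-6Lx+3x²+a²)/(6LEI)  [x>a] = -13·(3/2)·(2·6²-6·6·2+3·2²+(3/2)²)/(6·6·200000) = -247/6400000 rad
Superposition: θ = Σ θ_i = -21187/288000000 rad ≈ -0.000074 rad

θ(2) = -21187/288000000 rad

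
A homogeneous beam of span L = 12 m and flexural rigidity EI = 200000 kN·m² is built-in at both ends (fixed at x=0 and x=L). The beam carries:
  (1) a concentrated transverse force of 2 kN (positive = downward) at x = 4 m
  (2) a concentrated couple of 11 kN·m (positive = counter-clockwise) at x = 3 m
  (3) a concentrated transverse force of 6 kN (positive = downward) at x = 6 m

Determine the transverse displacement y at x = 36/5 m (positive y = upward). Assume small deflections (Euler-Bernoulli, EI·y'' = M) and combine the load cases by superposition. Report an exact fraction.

y(36/5) = -7259/37500000 m

Load 1 — point force P=2 kN at a=4 m (b=L-a=8):
  y_1 = -Pa²(L-x)²(3bL-(3b+a)(L-x))/(6L³EI)  [x>a] = -2·4²·(12-(36/5))²·(3·8·12-(3·8+4)·(12-(36/5)))/(6·12³·200000) = -64/1171875 m
Load 2 — applied couple M₀=11 kN·m at a=3 m (b=L-a=9):
  y_2 = (R_Ax³/6 - M_Ax²/2 - M₀(x-a)²/2)/EI  [x>a] with R_A=33/32, M_A=-33/16 = ((33/32)·(36/5)³/6 - (-33/16)·(36/5)²/2 - 11·((36/5)-3)²/2)/200000 = 1287/12500000 m
Load 3 — point force P=6 kN at a=6 m (b=L-a=6):
  y_3 = -Pa²(L-x)²(3bL-(3b+a)(L-x))/(6L³EI)  [x>a] = -6·6²·(12-(36/5))²·(3·6·12-(3·6+6)·(12-(36/5)))/(6·12³·200000) = -189/781250 m
Superposition: y = Σ y_i = -7259/37500000 m ≈ -0.000194 m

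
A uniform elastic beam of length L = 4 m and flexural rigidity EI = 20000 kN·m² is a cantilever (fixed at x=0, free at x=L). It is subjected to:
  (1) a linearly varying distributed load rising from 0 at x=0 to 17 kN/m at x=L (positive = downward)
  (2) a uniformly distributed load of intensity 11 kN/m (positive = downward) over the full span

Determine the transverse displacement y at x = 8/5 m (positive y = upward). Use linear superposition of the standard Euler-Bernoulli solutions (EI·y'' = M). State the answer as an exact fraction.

y(8/5) = -261944/29296875 m

Load 1 — triangular load w₀=17 kN/m (0→w₀ over full span):
  y_1 = (w₀Lx³/12-w₀L²x²/6-w₀x⁵/(120L))/EI = (17·4·(8/5)³/12-17·4²·(8/5)²/6-17·(8/5)⁵/(120·4))/20000 = -136544/29296875 m
Load 2 — uniform load w=11 kN/m over full span:
  y_2 = -wx²(x²-4Lx+6L²)/(24EI) = -11·(8/5)²·((8/5)²-4·4·(8/5)+6·4²)/(24·20000) = -1672/390625 m
Superposition: y = Σ y_i = -261944/29296875 m ≈ -0.008941 m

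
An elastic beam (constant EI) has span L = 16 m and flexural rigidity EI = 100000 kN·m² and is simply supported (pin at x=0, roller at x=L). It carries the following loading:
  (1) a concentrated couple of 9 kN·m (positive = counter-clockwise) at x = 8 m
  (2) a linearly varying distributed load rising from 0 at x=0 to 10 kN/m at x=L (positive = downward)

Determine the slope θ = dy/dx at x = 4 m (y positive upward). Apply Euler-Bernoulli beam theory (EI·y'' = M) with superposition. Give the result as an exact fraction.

θ(4) = -10643/1800000 rad

Load 1 — applied couple M₀=9 kN·m at a=8 m (b=L-a=8):
  θ_1 = (M₀x²/(2L)+C₁)/EI  [x≤a] with C₁=M₀(3b²-L²)/(6L)=-6 = (9·4²/(2·16)+(-6))/100000 = -3/200000 rad
Load 2 — triangular load w₀=10 kN/m (0→w₀ over full span):
  θ_2 = -w₀(7L⁴-30L²x²+15x⁴)/(360LEI) = -10·(7·16⁴-30·16²·4²+15·4⁴)/(360·16·100000) = -1327/225000 rad
Superposition: θ = Σ θ_i = -10643/1800000 rad ≈ -0.005913 rad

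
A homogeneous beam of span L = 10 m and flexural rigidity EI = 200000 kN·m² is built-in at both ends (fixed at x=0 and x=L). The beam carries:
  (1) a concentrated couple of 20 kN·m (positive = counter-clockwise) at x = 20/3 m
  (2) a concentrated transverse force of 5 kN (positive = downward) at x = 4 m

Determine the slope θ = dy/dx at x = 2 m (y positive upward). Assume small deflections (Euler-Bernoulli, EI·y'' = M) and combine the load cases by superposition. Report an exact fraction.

θ(2) = -199/2500000 rad

Load 1 — applied couple M₀=20 kN·m at a=20/3 m (b=L-a=10/3):
  θ_1 = (R_Ax²/2 - M_Ax)/EI  [x≤a] with R_A=8/3, M_A=20/3 = ((8/3)·2²/2 - (20/3)·2)/200000 = -1/25000 rad
Load 2 — point force P=5 kN at a=4 m (b=L-a=6):
  θ_2 = -Pb²x(2aL-(3a+b)x)/(2L³EI)  [x≤a] = -5·6²·2·(2·4·10-(3·4+6)·2)/(2·10³·200000) = -99/2500000 rad
Superposition: θ = Σ θ_i = -199/2500000 rad ≈ -0.000080 rad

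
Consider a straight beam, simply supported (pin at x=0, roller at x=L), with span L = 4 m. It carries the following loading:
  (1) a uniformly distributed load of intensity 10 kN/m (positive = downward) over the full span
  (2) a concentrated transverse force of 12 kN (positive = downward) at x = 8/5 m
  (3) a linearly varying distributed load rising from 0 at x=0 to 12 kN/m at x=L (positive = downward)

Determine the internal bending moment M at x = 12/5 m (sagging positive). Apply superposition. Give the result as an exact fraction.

M(12/5) = 4896/125 kN·m

Load 1 — uniform load w=10 kN/m over full span:
  M_1 = wx(L-x)/2 = 10·(12/5)·(4-(12/5))/2 = 96/5 kN·m
Load 2 — point force P=12 kN at a=8/5 m (b=L-a=12/5):
  M_2 = Pa(L-x)/L  [x>a] = 12·(8/5)·(4-(12/5))/4 = 192/25 kN·m
Load 3 — triangular load w₀=12 kN/m (0→w₀ over full span):
  M_3 = w₀Lx/6 - w₀x³/(6L) = 12·4·(12/5)/6 - 12·(12/5)³/(6·4) = 1536/125 kN·m
Superposition: M = Σ M_i = 4896/125 kN·m ≈ 39.168000 kN·m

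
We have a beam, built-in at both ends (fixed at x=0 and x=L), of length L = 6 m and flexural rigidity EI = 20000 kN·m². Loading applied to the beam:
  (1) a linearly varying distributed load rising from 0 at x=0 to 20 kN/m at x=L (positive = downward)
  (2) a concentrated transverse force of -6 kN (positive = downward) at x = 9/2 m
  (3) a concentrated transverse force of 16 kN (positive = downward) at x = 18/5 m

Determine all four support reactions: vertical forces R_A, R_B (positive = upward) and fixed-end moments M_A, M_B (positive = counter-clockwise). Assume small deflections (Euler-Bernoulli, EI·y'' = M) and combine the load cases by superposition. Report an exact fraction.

Load 1 — triangular load w₀=20 kN/m (0→w₀ over full span):
  R_A = 3w₀L/20 = 3·20·6/20 = 18 kN
  M_A = w₀L²/30 = 20·6²/30 = 24 kN·m
  R_B = 7w₀L/20 = 7·20·6/20 = 42 kN
  M_B = -w₀L²/20 = -20·6²/20 = -36 kN·m
Load 2 — point force P=-6 kN at a=9/2 m (b=L-a=3/2):
  R_A = Pb²(3a+b)/L³ = (-6)·(3/2)²·(3·(9/2)+(3/2))/6³ = -15/16 kN
  M_A = Pab²/L² = (-6)·(9/2)·(3/2)²/6² = -27/16 kN·m
  R_B = Pa²(a+3b)/L³ = (-6)·(9/2)²·((9/2)+3·(3/2))/6³ = -81/16 kN
  M_B = -Pa²b/L² = -(-6)·(9/2)²·(3/2)/6² = 81/16 kN·m
Load 3 — point force P=16 kN at a=18/5 m (b=L-a=12/5):
  R_A = Pb²(3a+b)/L³ = 16·(12/5)²·(3·(18/5)+(12/5))/6³ = 704/125 kN
  M_A = Pab²/L² = 16·(18/5)·(12/5)²/6² = 1152/125 kN·m
  R_B = Pa²(a+3b)/L³ = 16·(18/5)²·((18/5)+3·(12/5))/6³ = 1296/125 kN
  M_B = -Pa²b/L² = -16·(18/5)²·(12/5)/6² = -1728/125 kN·m
Superposition: R_A = 45389/2000 kN, M_A = 63057/2000 kN·m, R_B = 94611/2000 kN, M_B = -89523/2000 kN·m

R_A = 45389/2000 kN, M_A = 63057/2000 kN·m, R_B = 94611/2000 kN, M_B = -89523/2000 kN·m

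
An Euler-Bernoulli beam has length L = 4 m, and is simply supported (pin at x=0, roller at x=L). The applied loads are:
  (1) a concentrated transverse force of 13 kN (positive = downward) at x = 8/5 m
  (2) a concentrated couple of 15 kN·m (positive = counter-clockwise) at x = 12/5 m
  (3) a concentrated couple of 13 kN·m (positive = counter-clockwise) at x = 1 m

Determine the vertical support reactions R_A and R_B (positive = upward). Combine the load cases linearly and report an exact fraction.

R_A = 74/5 kN, R_B = -9/5 kN

Load 1 — point force P=13 kN at a=8/5 m (b=L-a=12/5):
  R_A = Pb/L = 13·(12/5)/4 = 39/5 kN
  R_B = Pa/L = 13·(8/5)/4 = 26/5 kN
Load 2 — applied couple M₀=15 kN·m at a=12/5 m (b=L-a=8/5):
  R_A = M₀/L = 15/4 kN
  R_B = -M₀/L = -15/4 kN
Load 3 — applied couple M₀=13 kN·m at a=1 m (b=L-a=3):
  R_A = M₀/L = 13/4 kN
  R_B = -M₀/L = -13/4 kN
Superposition: R_A = 74/5 kN, R_B = -9/5 kN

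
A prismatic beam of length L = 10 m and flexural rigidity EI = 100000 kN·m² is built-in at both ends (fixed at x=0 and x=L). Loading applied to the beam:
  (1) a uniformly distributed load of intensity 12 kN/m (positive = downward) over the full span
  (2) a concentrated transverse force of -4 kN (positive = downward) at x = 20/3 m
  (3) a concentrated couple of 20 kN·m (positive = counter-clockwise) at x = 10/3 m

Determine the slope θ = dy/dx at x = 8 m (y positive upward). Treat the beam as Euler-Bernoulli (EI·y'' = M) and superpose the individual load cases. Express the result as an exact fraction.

Load 1 — uniform load w=12 kN/m over full span:
  θ_1 = -wx(L-x)(L-2x)/(12EI) = -12·8·(10-8)·(10-2·8)/(12·100000) = 3/3125 rad
Load 2 — point force P=-4 kN at a=20/3 m (b=L-a=10/3):
  θ_2 = Pa²(L-x)(2bL-(3b+a)(L-x))/(2L³EI)  [x>a] = (-4)·(20/3)²·(10-8)·(2·(10/3)·10-(3·(10/3)+(20/3))·(10-8))/(2·10³·100000) = -1/16875 rad
Load 3 — applied couple M₀=20 kN·m at a=10/3 m (b=L-a=20/3):
  θ_3 = (R_Ax²/2 - M_Ax - M₀(x-a))/EI  [x>a] with R_A=8/3, M_A=0 = ((8/3)·8²/2 - 0·8 - 20·(8-(10/3)))/100000 = -1/12500 rad
Superposition: θ = Σ θ_i = 277/337500 rad ≈ 0.000821 rad

θ(8) = 277/337500 rad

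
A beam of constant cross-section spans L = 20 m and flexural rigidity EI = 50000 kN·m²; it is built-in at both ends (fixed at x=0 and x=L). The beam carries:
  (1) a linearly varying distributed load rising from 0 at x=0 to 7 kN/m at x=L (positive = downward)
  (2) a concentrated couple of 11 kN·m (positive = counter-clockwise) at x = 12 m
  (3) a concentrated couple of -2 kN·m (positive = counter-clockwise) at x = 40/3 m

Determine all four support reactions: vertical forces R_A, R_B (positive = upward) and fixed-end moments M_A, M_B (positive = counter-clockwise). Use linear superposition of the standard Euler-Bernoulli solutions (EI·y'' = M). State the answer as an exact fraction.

Load 1 — triangular load w₀=7 kN/m (0→w₀ over full span):
  R_A = 3w₀L/20 = 3·7·20/20 = 21 kN
  M_A = w₀L²/30 = 7·20²/30 = 280/3 kN·m
  R_B = 7w₀L/20 = 7·7·20/20 = 49 kN
  M_B = -w₀L²/20 = -7·20²/20 = -140 kN·m
Load 2 — applied couple M₀=11 kN·m at a=12 m (b=L-a=8):
  R_A = 6M₀ab/L³ = 6·11·12·8/20³ = 99/125 kN
  M_A = M₀b(2a-b)/L² = 11·8·(2·12-8)/20² = 88/25 kN·m
  R_B = -6M₀ab/L³ = -6·11·12·8/20³ = -99/125 kN
  M_B = M₀a(2b-a)/L² = 11·12·(2·8-12)/20² = 33/25 kN·m
Load 3 — applied couple M₀=-2 kN·m at a=40/3 m (b=L-a=20/3):
  R_A = 6M₀ab/L³ = 6·(-2)·(40/3)·(20/3)/20³ = -2/15 kN
  M_A = M₀b(2a-b)/L² = (-2)·(20/3)·(2·(40/3)-(20/3))/20² = -2/3 kN·m
  R_B = -6M₀ab/L³ = -6·(-2)·(40/3)·(20/3)/20³ = 2/15 kN
  M_B = M₀a(2b-a)/L² = (-2)·(40/3)·(2·(20/3)-(40/3))/20² = 0 kN·m
Superposition: R_A = 8122/375 kN, M_A = 7214/75 kN·m, R_B = 18128/375 kN, M_B = -3467/25 kN·m

R_A = 8122/375 kN, M_A = 7214/75 kN·m, R_B = 18128/375 kN, M_B = -3467/25 kN·m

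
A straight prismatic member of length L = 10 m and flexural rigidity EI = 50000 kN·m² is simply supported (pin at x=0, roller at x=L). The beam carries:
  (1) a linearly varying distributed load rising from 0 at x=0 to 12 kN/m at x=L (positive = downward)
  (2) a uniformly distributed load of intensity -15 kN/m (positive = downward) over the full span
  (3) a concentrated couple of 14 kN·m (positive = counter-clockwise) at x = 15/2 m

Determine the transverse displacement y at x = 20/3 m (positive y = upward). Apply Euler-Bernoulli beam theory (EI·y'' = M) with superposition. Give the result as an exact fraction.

Load 1 — triangular load w₀=12 kN/m (0→w₀ over full span):
  y_1 = -w₀x(7L⁴-10L²x²+3x⁴)/(360LEI) = -12·(20/3)·(7·10⁴-10·10²·(20/3)²+3·(20/3)⁴)/(360·10·50000) = -17/1215 m
Load 2 — uniform load w=-15 kN/m over full span:
  y_2 = -wx(L³-2Lx²+x³)/(24EI) = -(-15)·(20/3)·(10³-2·10·(20/3)²+(20/3)³)/(24·50000) = 11/324 m
Load 3 — applied couple M₀=14 kN·m at a=15/2 m (b=L-a=5/2):
  y_3 = (M₀x³/(6L)+C₁x)/EI  [x≤a] with C₁=M₀(3b²-L²)/(6L)=-455/24 = (14·(20/3)³/(6·10)+(-455/24)·(20/3))/50000 = -371/324000 m
Superposition: y = Σ y_i = 18287/972000 m ≈ 0.018814 m

y(20/3) = 18287/972000 m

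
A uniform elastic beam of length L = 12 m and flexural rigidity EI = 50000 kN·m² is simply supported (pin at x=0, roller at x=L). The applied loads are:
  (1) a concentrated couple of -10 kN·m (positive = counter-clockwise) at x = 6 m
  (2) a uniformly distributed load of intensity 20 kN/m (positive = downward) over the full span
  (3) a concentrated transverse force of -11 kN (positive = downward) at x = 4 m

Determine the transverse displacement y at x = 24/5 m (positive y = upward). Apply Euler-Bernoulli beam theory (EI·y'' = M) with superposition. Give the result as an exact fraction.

y(24/5) = -74981/781250 m

Load 1 — applied couple M₀=-10 kN·m at a=6 m (b=L-a=6):
  y_1 = (M₀x³/(6L)+C₁x)/EI  [x≤a] with C₁=M₀(3b²-L²)/(6L)=5 = ((-10)·(24/5)³/(6·12)+5·(24/5))/50000 = 27/156250 m
Load 2 — uniform load w=20 kN/m over full span:
  y_2 = -wx(L³-2Lx²+x³)/(24EI) = -20·(24/5)·(12³-2·12·(24/5)²+(24/5)³)/(24·50000) = -40176/390625 m
Load 3 — point force P=-11 kN at a=4 m (b=L-a=8):
  y_3 = -Pa(L-x)(2Lx-a²-x²)/(6LEI)  [x>a] = -(-11)·4·(12-(24/5))·(2·12·(24/5)-4²-(24/5)²)/(6·12·50000) = 2618/390625 m
Superposition: y = Σ y_i = -74981/781250 m ≈ -0.095976 m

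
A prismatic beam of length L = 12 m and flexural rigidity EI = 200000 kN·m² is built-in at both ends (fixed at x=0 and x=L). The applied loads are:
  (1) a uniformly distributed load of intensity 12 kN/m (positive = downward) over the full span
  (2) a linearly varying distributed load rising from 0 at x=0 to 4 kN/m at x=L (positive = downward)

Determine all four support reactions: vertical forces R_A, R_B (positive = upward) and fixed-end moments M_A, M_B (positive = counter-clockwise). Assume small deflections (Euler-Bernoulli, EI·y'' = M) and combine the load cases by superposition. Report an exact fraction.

Load 1 — uniform load w=12 kN/m over full span:
  R_A = wL/2 = 12·12/2 = 72 kN
  M_A = wL²/12 = 12·12²/12 = 144 kN·m
  R_B = wL/2 = 12·12/2 = 72 kN
  M_B = -wL²/12 = -12·12²/12 = -144 kN·m
Load 2 — triangular load w₀=4 kN/m (0→w₀ over full span):
  R_A = 3w₀L/20 = 3·4·12/20 = 36/5 kN
  M_A = w₀L²/30 = 4·12²/30 = 96/5 kN·m
  R_B = 7w₀L/20 = 7·4·12/20 = 84/5 kN
  M_B = -w₀L²/20 = -4·12²/20 = -144/5 kN·m
Superposition: R_A = 396/5 kN, M_A = 816/5 kN·m, R_B = 444/5 kN, M_B = -864/5 kN·m

R_A = 396/5 kN, M_A = 816/5 kN·m, R_B = 444/5 kN, M_B = -864/5 kN·m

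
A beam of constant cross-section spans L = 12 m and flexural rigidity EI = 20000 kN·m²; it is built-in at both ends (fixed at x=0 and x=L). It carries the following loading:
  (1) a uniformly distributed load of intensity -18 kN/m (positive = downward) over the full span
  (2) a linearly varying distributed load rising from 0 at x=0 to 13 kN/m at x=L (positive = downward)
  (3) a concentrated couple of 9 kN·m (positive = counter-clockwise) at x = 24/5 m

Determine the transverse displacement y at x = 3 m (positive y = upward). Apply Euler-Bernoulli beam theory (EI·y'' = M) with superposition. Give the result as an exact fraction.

y(3) = 59049/3200000 m

Load 1 — uniform load w=-18 kN/m over full span:
  y_1 = -wx²(L-x)²/(24EI) = -(-18)·3²·(12-3)²/(24·20000) = 2187/80000 m
Load 2 — triangular load w₀=13 kN/m (0→w₀ over full span):
  y_2 = -w₀x²(L-x)²(x+2L)/(120LEI) = -13·3²·(12-3)²·(3+2·12)/(120·12·20000) = -28431/3200000 m
Load 3 — applied couple M₀=9 kN·m at a=24/5 m (b=L-a=36/5):
  y_3 = (R_Ax³/6 - M_Ax²/2)/EI  [x≤a] with R_A=27/25, M_A=27/25 = ((27/25)·3³/6 - (27/25)·3²/2)/20000 = 0 m
Superposition: y = Σ y_i = 59049/3200000 m ≈ 0.018453 m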